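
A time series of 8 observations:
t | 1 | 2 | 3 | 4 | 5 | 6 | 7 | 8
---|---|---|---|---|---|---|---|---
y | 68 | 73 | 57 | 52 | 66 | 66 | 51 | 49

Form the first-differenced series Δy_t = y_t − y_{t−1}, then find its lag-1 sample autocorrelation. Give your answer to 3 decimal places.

-0.158

First differences Δy: 5, -16, -5, 14, 0, -15, -2
Mean of differences = -2.7143
Numerator Σ(Δy_t−Δȳ)(Δy_{t+1}−Δȳ) = -107.0816
Denominator Σ(Δy_t−Δȳ)² = 679.4286
r_1(Δy) = -107.0816 / 679.4286 = -0.158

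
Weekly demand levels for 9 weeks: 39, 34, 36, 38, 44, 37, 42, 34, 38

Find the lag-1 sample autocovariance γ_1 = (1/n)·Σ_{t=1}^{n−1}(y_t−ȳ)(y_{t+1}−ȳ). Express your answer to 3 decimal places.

Mean ȳ = (39 + 34 + 36 + 38 + 44 + 37 + 42 + 34 + 38)/9 = 38.0000
Σ_{t=1}^{8}(y_t−ȳ)(y_{t+1}−ȳ) = -22.0000
γ_1 = -22.0000 / 9 = -2.444

-2.444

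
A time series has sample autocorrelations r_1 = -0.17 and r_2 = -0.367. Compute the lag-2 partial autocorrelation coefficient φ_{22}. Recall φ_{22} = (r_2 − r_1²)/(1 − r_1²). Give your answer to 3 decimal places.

-0.408

φ_{22} = (r_2 − r_1²) / (1 − r_1²)
r_1² = (-0.17)² = 0.0289
Numerator = -0.367 − 0.0289 = -0.3959; denominator = 1 − 0.0289 = 0.9711
φ_{22} = -0.3959 / 0.9711 = -0.408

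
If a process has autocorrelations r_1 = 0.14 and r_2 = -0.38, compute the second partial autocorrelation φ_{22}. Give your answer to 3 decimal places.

φ_{22} = (r_2 − r_1²) / (1 − r_1²)
r_1² = (0.14)² = 0.0196
Numerator = -0.38 − 0.0196 = -0.3996; denominator = 1 − 0.0196 = 0.9804
φ_{22} = -0.3996 / 0.9804 = -0.408

-0.408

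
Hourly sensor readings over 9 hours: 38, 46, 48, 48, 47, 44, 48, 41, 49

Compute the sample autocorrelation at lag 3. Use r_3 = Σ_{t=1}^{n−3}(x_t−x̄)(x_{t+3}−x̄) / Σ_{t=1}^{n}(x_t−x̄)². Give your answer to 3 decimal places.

-0.244

Mean x̄ = (38 + 46 + 48 + 48 + 47 + 44 + 48 + 41 + 49)/9 = 45.4444
Σ(x_t−x̄)(x_{t+3}−x̄) = (-19.0247) + (0.8642) + (-3.6914) + (6.5309) + (-6.9136) + (-5.1358) = -27.3704
Denominator Σ(x_t−x̄)² = 112.2222
r_3 = -27.3704 / 112.2222 = -0.244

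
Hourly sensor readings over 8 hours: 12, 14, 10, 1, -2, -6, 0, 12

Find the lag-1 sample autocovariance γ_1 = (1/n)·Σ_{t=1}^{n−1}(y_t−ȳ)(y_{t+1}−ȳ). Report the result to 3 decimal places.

Mean ȳ = (12 + 14 + 10 + 1 − 2 − 6 + 0 + 12)/8 = 5.1250
Deviations: 6.8750, 8.8750, 4.8750, -4.1250, -7.1250, -11.1250, -5.1250, 6.8750
Σ_{t=1}^{7}(y_t−ȳ)(y_{t+1}−ȳ) = 214.6094
γ_1 = 214.6094 / 8 = 26.826

26.826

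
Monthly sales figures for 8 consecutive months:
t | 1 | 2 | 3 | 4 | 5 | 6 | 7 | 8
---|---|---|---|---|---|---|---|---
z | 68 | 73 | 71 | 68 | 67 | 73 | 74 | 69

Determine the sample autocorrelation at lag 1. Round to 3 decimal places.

Mean z̄ = (68 + 73 + 71 + 68 + 67 + 73 + 74 + 69)/8 = 70.3750
Σ(z_t−z̄)(z_{t+1}−z̄) = (-6.2344) + (1.6406) + (-1.4844) + (8.0156) + (-8.8594) + (9.5156) + (-4.9844) = -2.3906
Denominator Σ(z_t−z̄)² = 51.8750
r_1 = -2.3906 / 51.8750 = -0.046

-0.046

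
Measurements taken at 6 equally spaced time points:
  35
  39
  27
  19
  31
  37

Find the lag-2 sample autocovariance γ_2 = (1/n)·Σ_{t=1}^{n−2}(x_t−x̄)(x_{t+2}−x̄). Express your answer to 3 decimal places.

-29.815

Mean x̄ = (35 + 39 + 27 + 19 + 31 + 37)/6 = 31.3333
Deviations: 3.6667, 7.6667, -4.3333, -12.3333, -0.3333, 5.6667
Σ_{t=1}^{4}(x_t−x̄)(x_{t+2}−x̄) = -178.8889
γ_2 = -178.8889 / 6 = -29.815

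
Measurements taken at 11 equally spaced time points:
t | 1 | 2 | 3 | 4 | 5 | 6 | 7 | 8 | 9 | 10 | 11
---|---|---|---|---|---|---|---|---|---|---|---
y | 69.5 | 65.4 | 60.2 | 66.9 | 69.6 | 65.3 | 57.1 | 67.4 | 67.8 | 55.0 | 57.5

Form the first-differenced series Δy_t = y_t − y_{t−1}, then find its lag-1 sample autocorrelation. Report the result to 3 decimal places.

-0.232

First differences Δy: -4.1, -5.2, 6.7, 2.7, -4.3, -8.2, 10.3, 0.4, -12.8, 2.5
Mean of differences = -1.2000
Numerator Σ(Δy_t−Δȳ)(Δy_{t+1}−Δȳ) = -103.1600
Denominator Σ(Δy_t−Δȳ)² = 443.7000
r_1(Δy) = -103.1600 / 443.7000 = -0.232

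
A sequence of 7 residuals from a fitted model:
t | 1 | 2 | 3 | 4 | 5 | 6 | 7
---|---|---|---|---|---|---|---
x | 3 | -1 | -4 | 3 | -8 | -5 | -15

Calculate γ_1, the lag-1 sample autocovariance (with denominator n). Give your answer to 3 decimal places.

Mean x̄ = (3 − 1 − 4 + 3 − 8 − 5 − 15)/7 = -3.8571
Σ_{t=1}^{6}(x_t−x̄)(x_{t+1}−x̄) = 7.2653
γ_1 = 7.2653 / 7 = 1.038

1.038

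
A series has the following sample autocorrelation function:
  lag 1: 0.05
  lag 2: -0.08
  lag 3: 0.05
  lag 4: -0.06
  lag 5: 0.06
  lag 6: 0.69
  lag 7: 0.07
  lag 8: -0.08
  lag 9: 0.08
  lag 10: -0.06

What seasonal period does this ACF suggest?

6

The largest autocorrelation is r_6 = 0.69; the remaining lags stay at or below 0.08.
The dominant spike at lag 6 indicates a seasonal period of 6.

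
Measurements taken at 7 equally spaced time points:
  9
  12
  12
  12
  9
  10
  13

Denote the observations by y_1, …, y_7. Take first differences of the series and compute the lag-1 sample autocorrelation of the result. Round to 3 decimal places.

0.035

First differences Δy: 3, 0, 0, -3, 1, 3
Mean of differences = 0.6667
Numerator Σ(Δy_t−Δȳ)(Δy_{t+1}−Δȳ) = 0.8889
Denominator Σ(Δy_t−Δȳ)² = 25.3333
r_1(Δy) = 0.8889 / 25.3333 = 0.035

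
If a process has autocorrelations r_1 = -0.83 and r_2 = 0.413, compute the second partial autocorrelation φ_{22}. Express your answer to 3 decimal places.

-0.887

φ_{22} = (r_2 − r_1²) / (1 − r_1²)
r_1² = (-0.83)² = 0.6889
Numerator = 0.413 − 0.6889 = -0.2759; denominator = 1 − 0.6889 = 0.3111
φ_{22} = -0.2759 / 0.3111 = -0.887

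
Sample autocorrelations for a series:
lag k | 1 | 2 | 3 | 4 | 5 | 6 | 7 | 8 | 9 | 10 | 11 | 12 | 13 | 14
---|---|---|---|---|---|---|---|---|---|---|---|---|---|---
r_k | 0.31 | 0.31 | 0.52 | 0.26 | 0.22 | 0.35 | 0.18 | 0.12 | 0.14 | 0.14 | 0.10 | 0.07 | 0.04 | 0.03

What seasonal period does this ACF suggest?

The largest autocorrelation is r_3 = 0.52, with a weaker echo at lag 6 (0.35); the remaining lags stay at or below 0.31.
The dominant spike at lag 3 indicates a seasonal period of 3.

3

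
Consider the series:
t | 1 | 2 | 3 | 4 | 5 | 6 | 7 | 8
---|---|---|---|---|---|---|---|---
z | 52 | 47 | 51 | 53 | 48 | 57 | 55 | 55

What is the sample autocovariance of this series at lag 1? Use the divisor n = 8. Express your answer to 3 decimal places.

Mean z̄ = (52 + 47 + 51 + 53 + 48 + 57 + 55 + 55)/8 = 52.2500
Deviations: -0.2500, -5.2500, -1.2500, 0.7500, -4.2500, 4.7500, 2.7500, 2.7500
Σ_{t=1}^{7}(z_t−z̄)(z_{t+1}−z̄) = 4.1875
γ_1 = 4.1875 / 8 = 0.523

0.523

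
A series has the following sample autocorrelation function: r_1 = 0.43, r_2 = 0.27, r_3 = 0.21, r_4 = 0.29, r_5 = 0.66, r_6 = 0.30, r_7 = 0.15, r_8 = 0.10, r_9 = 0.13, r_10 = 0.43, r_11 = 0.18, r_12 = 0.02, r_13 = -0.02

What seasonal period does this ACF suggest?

The largest autocorrelation is r_5 = 0.66; the remaining lags stay at or below 0.43. The elevated value at lag 1 (0.43), dropping to 0.27 at lag 2, reflects decaying short-term dependence rather than seasonality.
The dominant spike at lag 5 indicates a seasonal period of 5.

5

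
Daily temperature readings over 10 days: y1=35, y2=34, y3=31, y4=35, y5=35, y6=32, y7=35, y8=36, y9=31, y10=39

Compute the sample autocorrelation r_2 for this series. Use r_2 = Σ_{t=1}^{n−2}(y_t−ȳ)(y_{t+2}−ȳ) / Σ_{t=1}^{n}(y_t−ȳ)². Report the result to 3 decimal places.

Mean ȳ = (35 + 34 + 31 + 35 + 35 + 32 + 35 + 36 + 31 + 39)/10 = 34.3000
Numerator Σ_{t=1}^{8}(y_t−ȳ)(y_{t+2}−ȳ) = -4.1800
Denominator Σ(y_t−ȳ)² = 54.1000
r_2 = -4.1800 / 54.1000 = -0.077

-0.077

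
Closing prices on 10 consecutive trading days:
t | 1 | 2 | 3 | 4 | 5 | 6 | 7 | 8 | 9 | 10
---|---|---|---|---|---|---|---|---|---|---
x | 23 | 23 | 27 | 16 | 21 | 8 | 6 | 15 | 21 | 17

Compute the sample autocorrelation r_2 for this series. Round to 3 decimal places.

Mean x̄ = (23 + 23 + 27 + 16 + 21 + 8 + 6 + 15 + 21 + 17)/10 = 17.7000
Numerator Σ_{t=1}^{8}(x_t−x̄)(x_{t+2}−x̄) = 38.3200
Denominator Σ(x_t−x̄)² = 406.1000
r_2 = 38.3200 / 406.1000 = 0.094

0.094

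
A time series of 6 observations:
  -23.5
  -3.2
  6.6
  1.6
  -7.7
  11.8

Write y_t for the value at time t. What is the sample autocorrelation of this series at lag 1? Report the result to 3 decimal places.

Mean ȳ = (-23.5 − 3.2 + 6.6 + 1.6 − 7.7 + 11.8)/6 = -2.4000
Deviations from mean: -21.1000, -0.8000, 9.0000, 4.0000, -5.3000, 14.2000
Σ(y_t−ȳ)(y_{t+1}−ȳ) = (16.8800) + (-7.2000) + (36.0000) + (-21.2000) + (-75.2600) = -50.7800
Denominator Σ(y_t−ȳ)² = 772.5800
r_1 = -50.7800 / 772.5800 = -0.066

-0.066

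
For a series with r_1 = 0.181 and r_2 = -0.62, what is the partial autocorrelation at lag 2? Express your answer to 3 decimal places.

-0.675

φ_{22} = (r_2 − r_1²) / (1 − r_1²)
r_1² = (0.181)² = 0.032761
Numerator = -0.62 − 0.0328 = -0.6528; denominator = 1 − 0.0328 = 0.9672
φ_{22} = -0.6528 / 0.9672 = -0.675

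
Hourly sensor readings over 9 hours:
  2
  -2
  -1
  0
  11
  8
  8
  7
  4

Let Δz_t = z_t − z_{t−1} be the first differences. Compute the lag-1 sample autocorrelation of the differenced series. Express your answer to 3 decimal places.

First differences Δz: -4, 1, 1, 11, -3, 0, -1, -3
Mean of differences = 0.2500
Numerator Σ(Δz_t−Δz̄)(Δz_{t+1}−Δz̄) = -24.3125
Denominator Σ(Δz_t−Δz̄)² = 157.5000
r_1(Δz) = -24.3125 / 157.5000 = -0.154

-0.154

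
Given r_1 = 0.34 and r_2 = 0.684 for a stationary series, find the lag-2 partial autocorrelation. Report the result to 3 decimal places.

0.643

φ_{22} = (r_2 − r_1²) / (1 − r_1²)
r_1² = (0.34)² = 0.1156
Numerator = 0.684 − 0.1156 = 0.5684; denominator = 1 − 0.1156 = 0.8844
φ_{22} = 0.5684 / 0.8844 = 0.643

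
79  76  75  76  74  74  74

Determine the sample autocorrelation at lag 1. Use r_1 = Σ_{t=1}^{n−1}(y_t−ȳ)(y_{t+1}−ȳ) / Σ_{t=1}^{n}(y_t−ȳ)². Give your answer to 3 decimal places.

Mean ȳ = (79 + 76 + 75 + 76 + 74 + 74 + 74)/7 = 75.4286
Deviations from mean: 3.5714, 0.5714, -0.4286, 0.5714, -1.4286, -1.4286, -1.4286
Σ(y_t−ȳ)(y_{t+1}−ȳ) = (2.0408) + (-0.2449) + (-0.2449) + (-0.8163) + (2.0408) + (2.0408) = 4.8163
Denominator Σ(y_t−ȳ)² = 19.7143
r_1 = 4.8163 / 19.7143 = 0.244

0.244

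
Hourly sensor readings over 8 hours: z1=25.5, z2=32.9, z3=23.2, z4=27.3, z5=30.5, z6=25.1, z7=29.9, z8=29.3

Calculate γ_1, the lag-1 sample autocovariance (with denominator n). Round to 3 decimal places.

Mean z̄ = (25.5 + 32.9 + 23.2 + 27.3 + 30.5 + 25.1 + 29.9 + 29.3)/8 = 27.9625
Σ_{t=1}^{7}(z_t−z̄)(z_{t+1}−z̄) = -44.4177
γ_1 = -44.4177 / 8 = -5.552

-5.552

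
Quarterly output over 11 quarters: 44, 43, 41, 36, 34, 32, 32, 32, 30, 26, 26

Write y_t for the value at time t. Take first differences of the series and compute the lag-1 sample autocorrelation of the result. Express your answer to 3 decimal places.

First differences Δy: -1, -2, -5, -2, -2, 0, 0, -2, -4, 0
Mean of differences = -1.8000
Numerator Σ(Δy_t−Δȳ)(Δy_{t+1}−Δȳ) = 0.1600
Denominator Σ(Δy_t−Δȳ)² = 25.6000
r_1(Δy) = 0.1600 / 25.6000 = 0.006

0.006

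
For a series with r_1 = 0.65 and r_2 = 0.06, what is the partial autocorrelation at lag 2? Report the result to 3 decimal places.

φ_{22} = (r_2 − r_1²) / (1 − r_1²)
r_1² = (0.65)² = 0.4225
Numerator = 0.06 − 0.4225 = -0.3625; denominator = 1 − 0.4225 = 0.5775
φ_{22} = -0.3625 / 0.5775 = -0.628

-0.628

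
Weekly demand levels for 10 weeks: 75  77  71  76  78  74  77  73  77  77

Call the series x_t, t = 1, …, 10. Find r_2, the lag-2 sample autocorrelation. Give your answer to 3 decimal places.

-0.067

Mean x̄ = (75 + 77 + 71 + 76 + 78 + 74 + 77 + 73 + 77 + 77)/10 = 75.5000
Numerator Σ_{t=1}^{8}(x_t−x̄)(x_{t+2}−x̄) = -3.0000
Denominator Σ(x_t−x̄)² = 44.5000
r_2 = -3.0000 / 44.5000 = -0.067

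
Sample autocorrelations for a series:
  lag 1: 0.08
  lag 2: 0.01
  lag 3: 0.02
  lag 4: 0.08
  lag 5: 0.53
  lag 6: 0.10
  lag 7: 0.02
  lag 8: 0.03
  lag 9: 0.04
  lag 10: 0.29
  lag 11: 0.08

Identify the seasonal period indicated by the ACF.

5

The largest autocorrelation is r_5 = 0.53, with a weaker echo at lag 10 (0.29); the remaining lags stay at or below 0.10.
The dominant spike at lag 5 indicates a seasonal period of 5.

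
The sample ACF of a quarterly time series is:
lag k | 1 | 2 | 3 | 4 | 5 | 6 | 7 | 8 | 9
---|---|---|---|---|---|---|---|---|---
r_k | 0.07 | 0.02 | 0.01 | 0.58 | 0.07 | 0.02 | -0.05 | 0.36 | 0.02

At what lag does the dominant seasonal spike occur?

The largest autocorrelation is r_4 = 0.58, with a weaker echo at lag 8 (0.36); the remaining lags stay at or below 0.07.
The dominant spike at lag 4 indicates a seasonal period of 4.

4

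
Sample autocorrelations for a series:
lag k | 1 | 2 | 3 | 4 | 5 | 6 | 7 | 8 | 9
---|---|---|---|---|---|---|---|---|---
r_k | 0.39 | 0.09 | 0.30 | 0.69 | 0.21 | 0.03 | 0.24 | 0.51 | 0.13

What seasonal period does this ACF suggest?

The largest autocorrelation is r_4 = 0.69, with a weaker echo at lag 8 (0.51); the remaining lags stay at or below 0.39. The elevated value at lag 1 (0.39), dropping to 0.09 at lag 2, reflects decaying short-term dependence rather than seasonality.
The dominant spike at lag 4 indicates a seasonal period of 4.

4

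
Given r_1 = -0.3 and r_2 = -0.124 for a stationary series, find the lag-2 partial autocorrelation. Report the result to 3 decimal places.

-0.235

φ_{22} = (r_2 − r_1²) / (1 − r_1²)
r_1² = (-0.3)² = 0.09
Numerator = -0.124 − 0.0900 = -0.2140; denominator = 1 − 0.0900 = 0.9100
φ_{22} = -0.2140 / 0.9100 = -0.235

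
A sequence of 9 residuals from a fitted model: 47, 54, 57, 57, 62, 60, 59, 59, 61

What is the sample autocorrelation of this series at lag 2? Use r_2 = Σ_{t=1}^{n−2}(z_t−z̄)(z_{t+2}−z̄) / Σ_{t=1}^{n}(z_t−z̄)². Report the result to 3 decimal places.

0.123

Mean z̄ = (47 + 54 + 57 + 57 + 62 + 60 + 59 + 59 + 61)/9 = 57.3333
Numerator Σ_{t=1}^{7}(z_t−z̄)(z_{t+2}−z̄) = 20.4444
Denominator Σ(z_t−z̄)² = 166.0000
r_2 = 20.4444 / 166.0000 = 0.123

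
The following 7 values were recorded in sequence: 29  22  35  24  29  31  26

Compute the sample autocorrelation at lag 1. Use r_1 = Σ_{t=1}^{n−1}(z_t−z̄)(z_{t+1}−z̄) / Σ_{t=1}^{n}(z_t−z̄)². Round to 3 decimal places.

-0.716

Mean z̄ = (29 + 22 + 35 + 24 + 29 + 31 + 26)/7 = 28.0000
Deviations from mean: 1.0000, -6.0000, 7.0000, -4.0000, 1.0000, 3.0000, -2.0000
Numerator Σ_{t=1}^{6}(z_t−z̄)(z_{t+1}−z̄) = -83.0000
Denominator Σ(z_t−z̄)² = 116.0000
r_1 = -83.0000 / 116.0000 = -0.716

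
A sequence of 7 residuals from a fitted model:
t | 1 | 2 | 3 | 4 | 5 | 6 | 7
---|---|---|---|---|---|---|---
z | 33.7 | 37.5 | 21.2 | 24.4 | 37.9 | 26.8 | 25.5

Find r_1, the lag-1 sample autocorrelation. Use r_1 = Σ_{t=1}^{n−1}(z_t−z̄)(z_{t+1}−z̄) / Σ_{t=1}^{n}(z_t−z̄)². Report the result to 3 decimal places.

-0.167

Mean z̄ = (33.7 + 37.5 + 21.2 + 24.4 + 37.9 + 26.8 + 25.5)/7 = 29.5714
Deviations from mean: 4.1286, 7.9286, -8.3714, -5.1714, 8.3286, -2.7714, -4.0714
Σ(z_t−z̄)(z_{t+1}−z̄) = (32.7337) + (-66.3735) + (43.2922) + (-43.0706) + (-23.0820) + (11.2837) = -45.2165
Denominator Σ(z_t−z̄)² = 270.3543
r_1 = -45.2165 / 270.3543 = -0.167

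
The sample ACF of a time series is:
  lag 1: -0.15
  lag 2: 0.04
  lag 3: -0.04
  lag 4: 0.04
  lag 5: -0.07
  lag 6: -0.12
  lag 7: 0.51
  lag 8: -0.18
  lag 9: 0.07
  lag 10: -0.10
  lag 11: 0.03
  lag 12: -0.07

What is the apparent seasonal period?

The largest autocorrelation is r_7 = 0.51; the remaining lags stay at or below 0.07.
The dominant spike at lag 7 indicates a seasonal period of 7.

7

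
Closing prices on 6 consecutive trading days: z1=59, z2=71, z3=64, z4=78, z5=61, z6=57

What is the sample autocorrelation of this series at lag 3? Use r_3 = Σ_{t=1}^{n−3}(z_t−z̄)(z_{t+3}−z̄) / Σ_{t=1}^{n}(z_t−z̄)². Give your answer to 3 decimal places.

Mean z̄ = (59 + 71 + 64 + 78 + 61 + 57)/6 = 65.0000
Σ(z_t−z̄)(z_{t+3}−z̄) = (-78.0000) + (-24.0000) + (8.0000) = -94.0000
Denominator Σ(z_t−z̄)² = 322.0000
r_3 = -94.0000 / 322.0000 = -0.292

-0.292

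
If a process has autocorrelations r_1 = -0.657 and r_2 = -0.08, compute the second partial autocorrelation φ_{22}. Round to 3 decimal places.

φ_{22} = (r_2 − r_1²) / (1 − r_1²)
r_1² = (-0.657)² = 0.431649
Numerator = -0.08 − 0.4316 = -0.5116; denominator = 1 − 0.4316 = 0.5684
φ_{22} = -0.5116 / 0.5684 = -0.900

-0.900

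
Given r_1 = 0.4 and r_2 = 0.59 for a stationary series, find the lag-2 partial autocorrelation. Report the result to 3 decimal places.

φ_{22} = (r_2 − r_1²) / (1 − r_1²)
r_1² = (0.4)² = 0.16
Numerator = 0.59 − 0.1600 = 0.4300; denominator = 1 − 0.1600 = 0.8400
φ_{22} = 0.4300 / 0.8400 = 0.512

0.512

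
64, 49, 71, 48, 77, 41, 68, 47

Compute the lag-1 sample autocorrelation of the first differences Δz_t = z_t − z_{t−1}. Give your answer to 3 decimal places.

First differences Δz: -15, 22, -23, 29, -36, 27, -21
Mean of differences = -2.4286
Numerator Σ(Δz_t−Δz̄)(Δz_{t+1}−Δz̄) = -4045.7551
Denominator Σ(Δz_t−Δz̄)² = 4503.7143
r_1(Δz) = -4045.7551 / 4503.7143 = -0.898

-0.898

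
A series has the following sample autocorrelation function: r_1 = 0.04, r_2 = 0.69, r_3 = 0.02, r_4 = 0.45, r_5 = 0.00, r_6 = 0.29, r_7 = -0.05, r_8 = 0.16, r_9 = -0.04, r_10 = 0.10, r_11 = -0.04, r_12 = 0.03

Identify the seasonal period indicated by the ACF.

2

The largest autocorrelation is r_2 = 0.69, with weaker echoes at lags 4 (0.45), 6 (0.29) and 8 (0.16); the remaining lags stay at or below 0.10.
The dominant spike at lag 2 indicates a seasonal period of 2.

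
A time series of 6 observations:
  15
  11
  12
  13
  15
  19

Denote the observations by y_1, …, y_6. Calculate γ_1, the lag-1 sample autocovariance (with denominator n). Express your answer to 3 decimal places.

Mean ȳ = (15 + 11 + 12 + 13 + 15 + 19)/6 = 14.1667
Deviations: 0.8333, -3.1667, -2.1667, -1.1667, 0.8333, 4.8333
Σ_{t=1}^{5}(y_t−ȳ)(y_{t+1}−ȳ) = 9.8056
γ_1 = 9.8056 / 6 = 1.634

1.634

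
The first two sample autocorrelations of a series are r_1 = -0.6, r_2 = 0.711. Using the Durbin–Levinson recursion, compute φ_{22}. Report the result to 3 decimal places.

0.548

φ_{22} = (r_2 − r_1²) / (1 − r_1²)
r_1² = (-0.6)² = 0.36
Numerator = 0.711 − 0.3600 = 0.3510; denominator = 1 − 0.3600 = 0.6400
φ_{22} = 0.3510 / 0.6400 = 0.548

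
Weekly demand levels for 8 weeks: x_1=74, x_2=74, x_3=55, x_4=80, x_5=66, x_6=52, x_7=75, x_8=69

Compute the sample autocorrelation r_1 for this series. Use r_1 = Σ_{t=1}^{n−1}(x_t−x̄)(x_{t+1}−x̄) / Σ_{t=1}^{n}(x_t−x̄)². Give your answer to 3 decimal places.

-0.423

Mean x̄ = (74 + 74 + 55 + 80 + 66 + 52 + 75 + 69)/8 = 68.1250
Numerator Σ_{t=1}^{7}(x_t−x̄)(x_{t+1}−x̄) = -294.2656
Denominator Σ(x_t−x̄)² = 694.8750
r_1 = -294.2656 / 694.8750 = -0.423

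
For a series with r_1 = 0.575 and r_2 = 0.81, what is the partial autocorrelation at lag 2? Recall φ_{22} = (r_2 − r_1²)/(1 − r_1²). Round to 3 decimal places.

φ_{22} = (r_2 − r_1²) / (1 − r_1²)
r_1² = (0.575)² = 0.330625
Numerator = 0.81 − 0.3306 = 0.4794; denominator = 1 − 0.3306 = 0.6694
φ_{22} = 0.4794 / 0.6694 = 0.716

0.716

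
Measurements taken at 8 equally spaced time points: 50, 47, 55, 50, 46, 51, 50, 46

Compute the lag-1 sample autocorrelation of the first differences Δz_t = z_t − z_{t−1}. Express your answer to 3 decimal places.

First differences Δz: -3, 8, -5, -4, 5, -1, -4
Mean of differences = -0.5714
Numerator Σ(Δz_t−Δz̄)(Δz_{t+1}−Δz̄) = -63.6122
Denominator Σ(Δz_t−Δz̄)² = 153.7143
r_1(Δz) = -63.6122 / 153.7143 = -0.414

-0.414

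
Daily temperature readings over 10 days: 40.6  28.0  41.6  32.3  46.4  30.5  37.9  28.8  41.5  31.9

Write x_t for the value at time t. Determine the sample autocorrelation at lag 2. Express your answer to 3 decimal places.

Mean x̄ = (40.6 + 28.0 + 41.6 + 32.3 + 46.4 + 30.5 + 37.9 + 28.8 + 41.5 + 31.9)/10 = 35.9500
Numerator Σ_{t=1}^{8}(x_t−x̄)(x_{t+2}−x̄) = 233.3500
Denominator Σ(x_t−x̄)² = 371.1050
r_2 = 233.3500 / 371.1050 = 0.629

0.629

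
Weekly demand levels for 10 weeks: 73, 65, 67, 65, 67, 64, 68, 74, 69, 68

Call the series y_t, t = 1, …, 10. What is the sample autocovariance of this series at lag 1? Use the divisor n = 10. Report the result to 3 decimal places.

0.400

Mean ȳ = (73 + 65 + 67 + 65 + 67 + 64 + 68 + 74 + 69 + 68)/10 = 68.0000
Σ_{t=1}^{9}(y_t−ȳ)(y_{t+1}−ȳ) = 4.0000
γ_1 = 4.0000 / 10 = 0.400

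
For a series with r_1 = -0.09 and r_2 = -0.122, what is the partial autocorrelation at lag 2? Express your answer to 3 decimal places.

-0.131

φ_{22} = (r_2 − r_1²) / (1 − r_1²)
r_1² = (-0.09)² = 0.0081
Numerator = -0.122 − 0.0081 = -0.1301; denominator = 1 − 0.0081 = 0.9919
φ_{22} = -0.1301 / 0.9919 = -0.131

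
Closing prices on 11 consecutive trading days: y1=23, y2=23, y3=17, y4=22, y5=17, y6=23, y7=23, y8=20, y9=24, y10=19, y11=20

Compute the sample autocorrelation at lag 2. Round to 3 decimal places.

0.109

Mean ȳ = (23 + 23 + 17 + 22 + 17 + 23 + 23 + 20 + 24 + 19 + 20)/11 = 21.0000
Numerator Σ_{t=1}^{9}(y_t−ȳ)(y_{t+2}−ȳ) = 7.0000
Denominator Σ(y_t−ȳ)² = 64.0000
r_2 = 7.0000 / 64.0000 = 0.109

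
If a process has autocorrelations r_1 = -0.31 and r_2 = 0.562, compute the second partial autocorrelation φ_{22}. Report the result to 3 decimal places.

0.515

φ_{22} = (r_2 − r_1²) / (1 − r_1²)
r_1² = (-0.31)² = 0.0961
Numerator = 0.562 − 0.0961 = 0.4659; denominator = 1 − 0.0961 = 0.9039
φ_{22} = 0.4659 / 0.9039 = 0.515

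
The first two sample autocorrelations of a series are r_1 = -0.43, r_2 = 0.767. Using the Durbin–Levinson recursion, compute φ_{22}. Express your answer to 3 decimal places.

φ_{22} = (r_2 − r_1²) / (1 − r_1²)
r_1² = (-0.43)² = 0.1849
Numerator = 0.767 − 0.1849 = 0.5821; denominator = 1 − 0.1849 = 0.8151
φ_{22} = 0.5821 / 0.8151 = 0.714

0.714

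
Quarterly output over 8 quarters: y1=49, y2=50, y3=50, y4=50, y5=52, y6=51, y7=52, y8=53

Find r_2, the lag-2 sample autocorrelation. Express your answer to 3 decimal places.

Mean ȳ = (49 + 50 + 50 + 50 + 52 + 51 + 52 + 53)/8 = 50.8750
Numerator Σ_{t=1}^{6}(y_t−ȳ)(y_{t+2}−ȳ) = 2.8438
Denominator Σ(y_t−ȳ)² = 12.8750
r_2 = 2.8438 / 12.8750 = 0.221

0.221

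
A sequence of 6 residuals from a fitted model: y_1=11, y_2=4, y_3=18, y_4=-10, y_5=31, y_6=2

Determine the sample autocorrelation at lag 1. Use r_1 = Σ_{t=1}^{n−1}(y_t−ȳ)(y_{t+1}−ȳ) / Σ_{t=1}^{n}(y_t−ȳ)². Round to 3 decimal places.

Mean ȳ = (11 + 4 + 18 − 10 + 31 + 2)/6 = 9.3333
Numerator Σ_{t=1}^{5}(y_t−ȳ)(y_{t+1}−ȳ) = -800.4444
Denominator Σ(y_t−ȳ)² = 1003.3333
r_1 = -800.4444 / 1003.3333 = -0.798

-0.798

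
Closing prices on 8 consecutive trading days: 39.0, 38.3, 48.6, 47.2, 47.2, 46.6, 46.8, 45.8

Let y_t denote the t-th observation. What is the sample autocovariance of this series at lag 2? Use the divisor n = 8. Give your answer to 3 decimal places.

Mean ȳ = (39.0 + 38.3 + 48.6 + 47.2 + 47.2 + 46.6 + 46.8 + 45.8)/8 = 44.9375
Deviations: -5.9375, -6.6375, 3.6625, 2.2625, 2.2625, 1.6625, 1.8625, 0.8625
Σ_{t=1}^{6}(y_t−ȳ)(y_{t+2}−ȳ) = -19.0678
γ_2 = -19.0678 / 8 = -2.383

-2.383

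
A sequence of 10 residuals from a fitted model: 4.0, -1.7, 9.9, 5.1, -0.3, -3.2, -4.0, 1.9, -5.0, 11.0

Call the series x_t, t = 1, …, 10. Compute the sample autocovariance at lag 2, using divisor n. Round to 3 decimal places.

Mean x̄ = (4.0 − 1.7 + 9.9 + 5.1 − 0.3 − 3.2 − 4.0 + 1.9 − 5.0 + 11.0)/10 = 1.7700
Σ_{t=1}^{8}(x_t−x̄)(x_{t+2}−x̄) = 24.7562
γ_2 = 24.7562 / 10 = 2.476

2.476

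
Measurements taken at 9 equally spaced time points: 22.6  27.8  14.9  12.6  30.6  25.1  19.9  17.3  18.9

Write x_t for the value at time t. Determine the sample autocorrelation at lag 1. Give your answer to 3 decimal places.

-0.047

Mean x̄ = (22.6 + 27.8 + 14.9 + 12.6 + 30.6 + 25.1 + 19.9 + 17.3 + 18.9)/9 = 21.0778
Numerator Σ_{t=1}^{8}(x_t−x̄)(x_{t+1}−x̄) = -13.4094
Denominator Σ(x_t−x̄)² = 284.7956
r_1 = -13.4094 / 284.7956 = -0.047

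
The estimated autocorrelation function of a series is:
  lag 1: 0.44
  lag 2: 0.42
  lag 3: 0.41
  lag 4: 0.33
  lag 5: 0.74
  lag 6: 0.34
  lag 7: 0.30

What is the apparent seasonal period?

5

The largest autocorrelation is r_5 = 0.74; the remaining lags stay at or below 0.44. The elevated value at lag 1 (0.44), dropping to 0.42 at lag 2, reflects decaying short-term dependence rather than seasonality.
The dominant spike at lag 5 indicates a seasonal period of 5.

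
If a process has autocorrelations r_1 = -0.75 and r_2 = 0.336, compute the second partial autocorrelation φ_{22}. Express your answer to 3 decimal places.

-0.518

φ_{22} = (r_2 − r_1²) / (1 − r_1²)
r_1² = (-0.75)² = 0.5625
Numerator = 0.336 − 0.5625 = -0.2265; denominator = 1 − 0.5625 = 0.4375
φ_{22} = -0.2265 / 0.4375 = -0.518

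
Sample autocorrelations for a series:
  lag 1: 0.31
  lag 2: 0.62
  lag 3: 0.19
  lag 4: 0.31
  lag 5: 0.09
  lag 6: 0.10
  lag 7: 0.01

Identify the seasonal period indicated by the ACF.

The largest autocorrelation is r_2 = 0.62; the remaining lags stay at or below 0.31.
The dominant spike at lag 2 indicates a seasonal period of 2.

2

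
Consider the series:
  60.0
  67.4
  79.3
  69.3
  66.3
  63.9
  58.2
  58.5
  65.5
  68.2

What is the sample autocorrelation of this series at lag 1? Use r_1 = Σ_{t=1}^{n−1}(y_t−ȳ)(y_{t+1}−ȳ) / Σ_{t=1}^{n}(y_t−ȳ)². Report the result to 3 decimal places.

Mean ȳ = (60.0 + 67.4 + 79.3 + 69.3 + 66.3 + 63.9 + 58.2 + 58.5 + 65.5 + 68.2)/10 = 65.6600
Numerator Σ_{t=1}^{9}(y_t−ȳ)(y_{t+1}−ȳ) = 132.0204
Denominator Σ(y_t−ȳ)² = 351.2640
r_1 = 132.0204 / 351.2640 = 0.376

0.376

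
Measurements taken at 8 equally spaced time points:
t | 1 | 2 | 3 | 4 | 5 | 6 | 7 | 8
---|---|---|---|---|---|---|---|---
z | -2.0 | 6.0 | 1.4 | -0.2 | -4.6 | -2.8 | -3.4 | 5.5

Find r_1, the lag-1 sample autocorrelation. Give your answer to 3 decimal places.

0.006

Mean z̄ = (-2.0 + 6.0 + 1.4 − 0.2 − 4.6 − 2.8 − 3.4 + 5.5)/8 = -0.0125
Σ(z_t−z̄)(z_{t+1}−z̄) = (-11.9498) + (8.4927) + (-0.2648) + (0.8602) + (12.7877) + (9.4427) + (-18.6736) = 0.6948
Denominator Σ(z_t−z̄)² = 112.8088
r_1 = 0.6948 / 112.8088 = 0.006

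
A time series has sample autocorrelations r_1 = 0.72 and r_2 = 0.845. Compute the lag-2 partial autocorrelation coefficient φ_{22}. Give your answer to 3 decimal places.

0.678

φ_{22} = (r_2 − r_1²) / (1 − r_1²)
r_1² = (0.72)² = 0.5184
Numerator = 0.845 − 0.5184 = 0.3266; denominator = 1 − 0.5184 = 0.4816
φ_{22} = 0.3266 / 0.4816 = 0.678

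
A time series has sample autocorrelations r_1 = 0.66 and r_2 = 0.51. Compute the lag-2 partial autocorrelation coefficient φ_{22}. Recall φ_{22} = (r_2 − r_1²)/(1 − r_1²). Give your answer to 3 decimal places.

φ_{22} = (r_2 − r_1²) / (1 − r_1²)
r_1² = (0.66)² = 0.4356
Numerator = 0.51 − 0.4356 = 0.0744; denominator = 1 − 0.4356 = 0.5644
φ_{22} = 0.0744 / 0.5644 = 0.132

0.132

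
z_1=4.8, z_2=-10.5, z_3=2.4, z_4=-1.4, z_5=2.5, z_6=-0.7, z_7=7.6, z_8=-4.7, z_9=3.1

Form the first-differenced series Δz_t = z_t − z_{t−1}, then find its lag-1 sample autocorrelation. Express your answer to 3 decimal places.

First differences Δz: -15.3, 12.9, -3.8, 3.9, -3.2, 8.3, -12.3, 7.8
Mean of differences = -0.2125
Numerator Σ(Δz_t−Δz̄)(Δz_{t+1}−Δz̄) = -497.0927
Denominator Σ(Δz_t−Δz̄)² = 721.0488
r_1(Δz) = -497.0927 / 721.0488 = -0.689

-0.689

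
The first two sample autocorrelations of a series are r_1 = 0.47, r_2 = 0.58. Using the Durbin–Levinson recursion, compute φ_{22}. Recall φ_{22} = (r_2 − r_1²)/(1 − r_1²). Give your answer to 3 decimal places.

φ_{22} = (r_2 − r_1²) / (1 − r_1²)
r_1² = (0.47)² = 0.2209
Numerator = 0.58 − 0.2209 = 0.3591; denominator = 1 − 0.2209 = 0.7791
φ_{22} = 0.3591 / 0.7791 = 0.461

0.461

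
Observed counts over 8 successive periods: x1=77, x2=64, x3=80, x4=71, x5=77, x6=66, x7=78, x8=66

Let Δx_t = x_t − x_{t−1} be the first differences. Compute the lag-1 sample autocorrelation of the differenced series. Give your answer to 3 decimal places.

-0.780

First differences Δx: -13, 16, -9, 6, -11, 12, -12
Mean of differences = -1.5714
Numerator Σ(Δx_t−Δx̄)(Δx_{t+1}−Δx̄) = -728.4694
Denominator Σ(Δx_t−Δx̄)² = 933.7143
r_1(Δx) = -728.4694 / 933.7143 = -0.780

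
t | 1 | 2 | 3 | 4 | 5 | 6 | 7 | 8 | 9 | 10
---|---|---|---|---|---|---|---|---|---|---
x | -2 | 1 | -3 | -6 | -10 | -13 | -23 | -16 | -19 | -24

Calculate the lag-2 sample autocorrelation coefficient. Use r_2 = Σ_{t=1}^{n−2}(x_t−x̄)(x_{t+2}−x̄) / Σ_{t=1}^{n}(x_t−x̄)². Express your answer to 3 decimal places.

0.398

Mean x̄ = (-2 + 1 − 3 − 6 − 10 − 13 − 23 − 16 − 19 − 24)/10 = -11.5000
Numerator Σ_{t=1}^{8}(x_t−x̄)(x_{t+2}−x̄) = 286.0000
Denominator Σ(x_t−x̄)² = 718.5000
r_2 = 286.0000 / 718.5000 = 0.398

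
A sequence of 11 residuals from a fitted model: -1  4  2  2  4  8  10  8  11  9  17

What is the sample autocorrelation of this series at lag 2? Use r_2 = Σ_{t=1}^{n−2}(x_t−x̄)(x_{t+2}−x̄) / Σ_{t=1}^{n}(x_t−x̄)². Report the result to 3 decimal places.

Mean x̄ = (-1 + 4 + 2 + 2 + 4 + 8 + 10 + 8 + 11 + 9 + 17)/11 = 6.7273
Numerator Σ_{t=1}^{9}(x_t−x̄)(x_{t+2}−x̄) = 109.7603
Denominator Σ(x_t−x̄)² = 262.1818
r_2 = 109.7603 / 262.1818 = 0.419

0.419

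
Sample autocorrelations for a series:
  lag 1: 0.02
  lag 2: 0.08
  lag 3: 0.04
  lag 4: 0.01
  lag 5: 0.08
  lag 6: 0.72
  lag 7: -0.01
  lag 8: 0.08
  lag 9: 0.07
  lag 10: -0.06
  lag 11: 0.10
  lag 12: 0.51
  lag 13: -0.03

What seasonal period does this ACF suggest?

The largest autocorrelation is r_6 = 0.72, with a weaker echo at lag 12 (0.51); the remaining lags stay at or below 0.10.
The dominant spike at lag 6 indicates a seasonal period of 6.

6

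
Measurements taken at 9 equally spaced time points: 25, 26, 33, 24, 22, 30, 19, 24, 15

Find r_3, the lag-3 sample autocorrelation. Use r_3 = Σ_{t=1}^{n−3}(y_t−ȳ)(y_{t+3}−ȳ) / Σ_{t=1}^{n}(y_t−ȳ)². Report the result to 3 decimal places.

-0.022

Mean ȳ = (25 + 26 + 33 + 24 + 22 + 30 + 19 + 24 + 15)/9 = 24.2222
Σ(y_t−ȳ)(y_{t+3}−ȳ) = (-0.1728) + (-3.9506) + (50.7160) + (1.1605) + (0.4938) + (-53.2840) = -5.0370
Denominator Σ(y_t−ȳ)² = 231.5556
r_3 = -5.0370 / 231.5556 = -0.022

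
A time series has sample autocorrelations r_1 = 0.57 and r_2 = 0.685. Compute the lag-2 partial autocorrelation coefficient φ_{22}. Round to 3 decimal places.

φ_{22} = (r_2 − r_1²) / (1 − r_1²)
r_1² = (0.57)² = 0.3249
Numerator = 0.685 − 0.3249 = 0.3601; denominator = 1 − 0.3249 = 0.6751
φ_{22} = 0.3601 / 0.6751 = 0.533

0.533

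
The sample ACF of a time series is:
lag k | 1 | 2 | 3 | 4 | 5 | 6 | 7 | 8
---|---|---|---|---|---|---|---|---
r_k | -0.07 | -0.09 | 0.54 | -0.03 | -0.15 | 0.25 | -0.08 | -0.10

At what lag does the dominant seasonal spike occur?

3

The largest autocorrelation is r_3 = 0.54, with a weaker echo at lag 6 (0.25); the remaining lags stay at or below -0.03.
The dominant spike at lag 3 indicates a seasonal period of 3.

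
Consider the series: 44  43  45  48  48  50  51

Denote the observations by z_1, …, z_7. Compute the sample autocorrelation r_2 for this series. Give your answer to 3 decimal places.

0.125

Mean z̄ = (44 + 43 + 45 + 48 + 48 + 50 + 51)/7 = 47.0000
Numerator Σ_{t=1}^{5}(z_t−z̄)(z_{t+2}−z̄) = 7.0000
Denominator Σ(z_t−z̄)² = 56.0000
r_2 = 7.0000 / 56.0000 = 0.125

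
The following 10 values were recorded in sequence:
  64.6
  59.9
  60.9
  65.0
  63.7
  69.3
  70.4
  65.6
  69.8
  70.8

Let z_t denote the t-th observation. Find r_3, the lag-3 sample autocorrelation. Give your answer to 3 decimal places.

Mean z̄ = (64.6 + 59.9 + 60.9 + 65.0 + 63.7 + 69.3 + 70.4 + 65.6 + 69.8 + 70.8)/10 = 66.0000
Σ(z_t−z̄)(z_{t+3}−z̄) = (1.4000) + (14.0300) + (-16.8300) + (-4.4000) + (0.9200) + (12.5400) + (21.1200) = 28.7800
Denominator Σ(z_t−z̄)² = 139.3600
r_3 = 28.7800 / 139.3600 = 0.207

0.207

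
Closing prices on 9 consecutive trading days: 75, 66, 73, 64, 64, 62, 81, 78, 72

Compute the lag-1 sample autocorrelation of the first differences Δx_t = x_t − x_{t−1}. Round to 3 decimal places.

-0.320

First differences Δx: -9, 7, -9, 0, -2, 19, -3, -6
Mean of differences = -0.3750
Numerator Σ(Δx_t−Δx̄)(Δx_{t+1}−Δx̄) = -198.6406
Denominator Σ(Δx_t−Δx̄)² = 619.8750
r_1(Δx) = -198.6406 / 619.8750 = -0.320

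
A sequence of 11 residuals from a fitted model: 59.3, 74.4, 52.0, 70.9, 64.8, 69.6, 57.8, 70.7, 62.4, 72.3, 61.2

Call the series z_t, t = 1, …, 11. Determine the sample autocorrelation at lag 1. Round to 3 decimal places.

Mean z̄ = (59.3 + 74.4 + 52.0 + 70.9 + 64.8 + 69.6 + 57.8 + 70.7 + 62.4 + 72.3 + 61.2)/11 = 65.0364
Numerator Σ_{t=1}^{10}(z_t−z̄)(z_{t+1}−z̄) = -390.6413
Denominator Σ(z_t−z̄)² = 504.6655
r_1 = -390.6413 / 504.6655 = -0.774

-0.774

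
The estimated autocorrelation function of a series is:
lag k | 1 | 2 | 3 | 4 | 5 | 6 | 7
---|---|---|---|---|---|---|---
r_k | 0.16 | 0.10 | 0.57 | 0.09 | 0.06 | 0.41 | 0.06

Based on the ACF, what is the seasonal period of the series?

3

The largest autocorrelation is r_3 = 0.57, with a weaker echo at lag 6 (0.41); the remaining lags stay at or below 0.16.
The dominant spike at lag 3 indicates a seasonal period of 3.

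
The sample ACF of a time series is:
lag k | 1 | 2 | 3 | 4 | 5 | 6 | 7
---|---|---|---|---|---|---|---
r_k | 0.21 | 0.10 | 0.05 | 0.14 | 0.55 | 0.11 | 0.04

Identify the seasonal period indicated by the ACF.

5

The largest autocorrelation is r_5 = 0.55; the remaining lags stay at or below 0.21. The elevated value at lag 1 (0.21), dropping to 0.10 at lag 2, reflects decaying short-term dependence rather than seasonality.
The dominant spike at lag 5 indicates a seasonal period of 5.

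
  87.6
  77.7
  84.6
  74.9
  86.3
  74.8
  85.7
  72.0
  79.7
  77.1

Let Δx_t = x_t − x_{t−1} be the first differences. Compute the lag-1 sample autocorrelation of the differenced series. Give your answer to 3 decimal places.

First differences Δx: -9.9, 6.9, -9.7, 11.4, -11.5, 10.9, -13.7, 7.7, -2.6
Mean of differences = -1.1667
Numerator Σ(Δx_t−Δx̄)(Δx_{t+1}−Δx̄) = -776.1378
Denominator Σ(Δx_t−Δx̄)² = 862.2200
r_1(Δx) = -776.1378 / 862.2200 = -0.900

-0.900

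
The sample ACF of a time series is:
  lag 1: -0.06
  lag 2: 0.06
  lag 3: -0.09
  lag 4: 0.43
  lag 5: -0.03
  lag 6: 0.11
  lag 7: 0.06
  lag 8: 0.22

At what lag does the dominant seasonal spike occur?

4

The largest autocorrelation is r_4 = 0.43, with a weaker echo at lag 8 (0.22); the remaining lags stay at or below 0.11.
The dominant spike at lag 4 indicates a seasonal period of 4.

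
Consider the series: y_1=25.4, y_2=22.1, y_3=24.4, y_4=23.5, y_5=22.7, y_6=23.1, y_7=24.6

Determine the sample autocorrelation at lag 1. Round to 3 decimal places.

Mean ȳ = (25.4 + 22.1 + 24.4 + 23.5 + 22.7 + 23.1 + 24.6)/7 = 23.6857
Deviations from mean: 1.7143, -1.5857, 0.7143, -0.1857, -0.9857, -0.5857, 0.9143
Σ(y_t−ȳ)(y_{t+1}−ȳ) = (-2.7184) + (-1.1327) + (-0.1327) + (0.1831) + (0.5773) + (-0.5355) = -3.7588
Denominator Σ(y_t−ȳ)² = 8.1486
r_1 = -3.7588 / 8.1486 = -0.461

-0.461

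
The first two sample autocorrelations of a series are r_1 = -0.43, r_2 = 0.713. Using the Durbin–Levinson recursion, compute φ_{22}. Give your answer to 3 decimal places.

0.648

φ_{22} = (r_2 − r_1²) / (1 − r_1²)
r_1² = (-0.43)² = 0.1849
Numerator = 0.713 − 0.1849 = 0.5281; denominator = 1 − 0.1849 = 0.8151
φ_{22} = 0.5281 / 0.8151 = 0.648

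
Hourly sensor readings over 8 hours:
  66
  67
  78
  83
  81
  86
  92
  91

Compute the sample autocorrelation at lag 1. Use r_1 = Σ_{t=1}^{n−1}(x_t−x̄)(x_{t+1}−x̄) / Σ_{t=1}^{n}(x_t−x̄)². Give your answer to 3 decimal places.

0.607

Mean x̄ = (66 + 67 + 78 + 83 + 81 + 86 + 92 + 91)/8 = 80.5000
Σ(x_t−x̄)(x_{t+1}−x̄) = (195.7500) + (33.7500) + (-6.2500) + (1.2500) + (2.7500) + (63.2500) + (120.7500) = 411.2500
Denominator Σ(x_t−x̄)² = 678.0000
r_1 = 411.2500 / 678.0000 = 0.607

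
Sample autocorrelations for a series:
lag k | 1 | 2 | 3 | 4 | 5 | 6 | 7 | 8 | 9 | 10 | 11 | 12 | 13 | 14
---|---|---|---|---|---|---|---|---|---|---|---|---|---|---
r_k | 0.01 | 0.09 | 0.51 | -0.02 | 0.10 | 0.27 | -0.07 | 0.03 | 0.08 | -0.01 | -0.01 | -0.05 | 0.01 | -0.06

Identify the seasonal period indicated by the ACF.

3

The largest autocorrelation is r_3 = 0.51, with a weaker echo at lag 6 (0.27); the remaining lags stay at or below 0.10.
The dominant spike at lag 3 indicates a seasonal period of 3.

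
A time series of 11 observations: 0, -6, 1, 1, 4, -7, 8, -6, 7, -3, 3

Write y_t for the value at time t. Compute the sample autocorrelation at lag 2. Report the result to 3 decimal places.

Mean ȳ = (0 − 6 + 1 + 1 + 4 − 7 + 8 − 6 + 7 − 3 + 3)/11 = 0.1818
Numerator Σ_{t=1}^{9}(y_t−ȳ)(y_{t+2}−ȳ) = 158.4793
Denominator Σ(y_t−ȳ)² = 269.6364
r_2 = 158.4793 / 269.6364 = 0.588

0.588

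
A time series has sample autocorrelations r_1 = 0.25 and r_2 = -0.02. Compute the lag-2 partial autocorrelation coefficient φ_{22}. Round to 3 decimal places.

φ_{22} = (r_2 − r_1²) / (1 − r_1²)
r_1² = (0.25)² = 0.0625
Numerator = -0.02 − 0.0625 = -0.0825; denominator = 1 − 0.0625 = 0.9375
φ_{22} = -0.0825 / 0.9375 = -0.088

-0.088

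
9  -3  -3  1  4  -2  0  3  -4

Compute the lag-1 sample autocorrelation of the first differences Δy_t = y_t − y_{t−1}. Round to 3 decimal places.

First differences Δy: -12, 0, 4, 3, -6, 2, 3, -7
Mean of differences = -1.6250
Numerator Σ(Δy_t−Δȳ)(Δy_{t+1}−Δȳ) = -25.8906
Denominator Σ(Δy_t−Δȳ)² = 245.8750
r_1(Δy) = -25.8906 / 245.8750 = -0.105

-0.105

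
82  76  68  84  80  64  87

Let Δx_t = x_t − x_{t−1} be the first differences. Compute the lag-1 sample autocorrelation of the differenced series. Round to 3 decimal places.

-0.381

First differences Δx: -6, -8, 16, -4, -16, 23
Mean of differences = 0.8333
Numerator Σ(Δx_t−Δx̄)(Δx_{t+1}−Δx̄) = -438.6944
Denominator Σ(Δx_t−Δx̄)² = 1152.8333
r_1(Δx) = -438.6944 / 1152.8333 = -0.381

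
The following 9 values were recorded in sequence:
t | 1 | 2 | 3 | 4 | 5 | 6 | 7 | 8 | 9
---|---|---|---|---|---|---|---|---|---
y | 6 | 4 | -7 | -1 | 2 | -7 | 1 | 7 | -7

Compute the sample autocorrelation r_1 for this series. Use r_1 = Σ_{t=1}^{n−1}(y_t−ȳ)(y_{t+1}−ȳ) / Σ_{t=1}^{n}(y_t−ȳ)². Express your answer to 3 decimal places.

-0.246

Mean ȳ = (6 + 4 − 7 − 1 + 2 − 7 + 1 + 7 − 7)/9 = -0.2222
Numerator Σ_{t=1}^{8}(y_t−ȳ)(y_{t+1}−ȳ) = -62.2716
Denominator Σ(y_t−ȳ)² = 253.5556
r_1 = -62.2716 / 253.5556 = -0.246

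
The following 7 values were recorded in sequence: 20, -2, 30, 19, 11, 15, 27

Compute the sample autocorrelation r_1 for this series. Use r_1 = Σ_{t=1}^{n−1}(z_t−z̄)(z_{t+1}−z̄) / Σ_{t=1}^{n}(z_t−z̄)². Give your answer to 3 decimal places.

-0.434

Mean z̄ = (20 − 2 + 30 + 19 + 11 + 15 + 27)/7 = 17.1429
Numerator Σ_{t=1}^{6}(z_t−z̄)(z_{t+1}−z̄) = -296.3061
Denominator Σ(z_t−z̄)² = 682.8571
r_1 = -296.3061 / 682.8571 = -0.434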